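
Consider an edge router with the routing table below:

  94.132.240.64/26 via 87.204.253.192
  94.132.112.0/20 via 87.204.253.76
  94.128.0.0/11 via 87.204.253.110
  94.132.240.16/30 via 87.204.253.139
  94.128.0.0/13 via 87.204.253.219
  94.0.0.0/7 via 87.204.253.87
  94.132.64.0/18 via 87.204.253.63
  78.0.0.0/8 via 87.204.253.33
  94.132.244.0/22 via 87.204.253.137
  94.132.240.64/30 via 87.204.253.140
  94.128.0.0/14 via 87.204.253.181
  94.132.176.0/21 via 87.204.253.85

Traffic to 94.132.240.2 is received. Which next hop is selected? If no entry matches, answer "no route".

Routes whose prefix contains 94.132.240.2:
  94.0.0.0/7 (94.0.0.0 - 95.255.255.255) -> 87.204.253.87
  94.128.0.0/11 (94.128.0.0 - 94.159.255.255) -> 87.204.253.110
  94.128.0.0/13 (94.128.0.0 - 94.135.255.255) -> 87.204.253.219
More-specific entries that do NOT match:
  94.132.240.16/30 (94.132.240.16 - 94.132.240.19) does not contain 94.132.240.2
  94.132.240.64/30 (94.132.240.64 - 94.132.240.67) does not contain 94.132.240.2
  94.132.240.64/26 (94.132.240.64 - 94.132.240.127) does not contain 94.132.240.2
  94.132.244.0/22 (94.132.244.0 - 94.132.247.255) does not contain 94.132.240.2
  94.132.176.0/21 (94.132.176.0 - 94.132.183.255) does not contain 94.132.240.2
  94.132.112.0/20 (94.132.112.0 - 94.132.127.255) does not contain 94.132.240.2
  94.132.64.0/18 (94.132.64.0 - 94.132.127.255) does not contain 94.132.240.2
  94.128.0.0/14 (94.128.0.0 - 94.131.255.255) does not contain 94.132.240.2
Longest matching prefix is /13 -> next hop 87.204.253.219.

87.204.253.219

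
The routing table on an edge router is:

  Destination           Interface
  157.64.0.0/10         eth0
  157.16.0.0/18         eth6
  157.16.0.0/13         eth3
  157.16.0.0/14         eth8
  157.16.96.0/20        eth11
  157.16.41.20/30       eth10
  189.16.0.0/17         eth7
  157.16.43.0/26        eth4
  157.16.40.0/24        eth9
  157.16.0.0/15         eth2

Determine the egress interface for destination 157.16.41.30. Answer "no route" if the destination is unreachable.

eth6

Routes whose prefix contains 157.16.41.30:
  157.16.0.0/13 (157.16.0.0 - 157.23.255.255) -> eth3
  157.16.0.0/14 (157.16.0.0 - 157.19.255.255) -> eth8
  157.16.0.0/15 (157.16.0.0 - 157.17.255.255) -> eth2
  157.16.0.0/18 (157.16.0.0 - 157.16.63.255) -> eth6
More-specific entries that do NOT match:
  157.16.41.20/30 (157.16.41.20 - 157.16.41.23) does not contain 157.16.41.30
  157.16.43.0/26 (157.16.43.0 - 157.16.43.63) does not contain 157.16.41.30
  157.16.40.0/24 (157.16.40.0 - 157.16.40.255) does not contain 157.16.41.30
  157.16.96.0/20 (157.16.96.0 - 157.16.111.255) does not contain 157.16.41.30
Longest matching prefix is /18 -> interface eth6.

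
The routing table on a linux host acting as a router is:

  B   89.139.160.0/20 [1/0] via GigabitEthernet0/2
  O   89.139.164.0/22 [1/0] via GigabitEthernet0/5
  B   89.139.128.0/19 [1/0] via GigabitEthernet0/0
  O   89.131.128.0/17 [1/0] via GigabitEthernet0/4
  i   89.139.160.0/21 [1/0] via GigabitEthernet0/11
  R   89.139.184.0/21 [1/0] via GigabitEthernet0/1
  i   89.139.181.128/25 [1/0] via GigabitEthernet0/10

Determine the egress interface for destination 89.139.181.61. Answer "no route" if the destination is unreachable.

no route

No entry's prefix contains 89.139.181.61; there is no default route.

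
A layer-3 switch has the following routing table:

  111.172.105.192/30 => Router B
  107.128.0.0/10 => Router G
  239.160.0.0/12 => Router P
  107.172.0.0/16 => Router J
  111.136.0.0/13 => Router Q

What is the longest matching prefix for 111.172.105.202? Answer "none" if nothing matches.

none

111.172.105.202 is outside every listed prefix and there is no default route.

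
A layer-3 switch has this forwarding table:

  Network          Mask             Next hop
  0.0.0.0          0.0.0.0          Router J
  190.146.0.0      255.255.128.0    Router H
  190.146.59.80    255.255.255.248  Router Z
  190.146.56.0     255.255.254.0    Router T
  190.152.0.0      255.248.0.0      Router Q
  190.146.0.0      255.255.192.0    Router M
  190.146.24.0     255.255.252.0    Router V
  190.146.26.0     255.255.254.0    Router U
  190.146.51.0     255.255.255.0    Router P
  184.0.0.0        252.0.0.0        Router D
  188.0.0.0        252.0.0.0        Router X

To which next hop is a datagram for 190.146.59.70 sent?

Routes whose prefix contains 190.146.59.70:
  0.0.0.0/0 (default, matches everything) -> Router J
  188.0.0.0/6 (188.0.0.0 - 191.255.255.255) -> Router X
  190.146.0.0/17 (190.146.0.0 - 190.146.127.255) -> Router H
  190.146.0.0/18 (190.146.0.0 - 190.146.63.255) -> Router M
More-specific entries that do NOT match:
  190.146.59.80/29 (190.146.59.80 - 190.146.59.87) does not contain 190.146.59.70
  190.146.51.0/24 (190.146.51.0 - 190.146.51.255) does not contain 190.146.59.70
  190.146.56.0/23 (190.146.56.0 - 190.146.57.255) does not contain 190.146.59.70
  190.146.26.0/23 (190.146.26.0 - 190.146.27.255) does not contain 190.146.59.70
  190.146.24.0/22 (190.146.24.0 - 190.146.27.255) does not contain 190.146.59.70
Longest matching prefix is /18 -> next hop Router M.

Router M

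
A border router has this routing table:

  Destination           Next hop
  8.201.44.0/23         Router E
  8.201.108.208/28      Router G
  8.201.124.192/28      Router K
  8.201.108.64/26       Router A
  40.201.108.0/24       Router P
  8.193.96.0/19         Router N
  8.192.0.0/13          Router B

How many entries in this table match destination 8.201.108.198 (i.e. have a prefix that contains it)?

0

No listed prefix contains 8.201.108.198.
Total matching entries: 0.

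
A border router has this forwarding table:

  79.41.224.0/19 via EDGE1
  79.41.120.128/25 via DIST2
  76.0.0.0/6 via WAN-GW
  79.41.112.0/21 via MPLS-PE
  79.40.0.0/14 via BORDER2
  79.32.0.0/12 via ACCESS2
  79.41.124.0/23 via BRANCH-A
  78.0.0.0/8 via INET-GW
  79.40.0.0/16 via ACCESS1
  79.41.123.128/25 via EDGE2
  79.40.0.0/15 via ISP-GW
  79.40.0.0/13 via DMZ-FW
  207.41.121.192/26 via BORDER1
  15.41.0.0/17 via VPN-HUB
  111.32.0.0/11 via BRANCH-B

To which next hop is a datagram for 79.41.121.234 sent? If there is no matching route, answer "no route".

Routes whose prefix contains 79.41.121.234:
  76.0.0.0/6 (76.0.0.0 - 79.255.255.255) -> WAN-GW
  79.32.0.0/12 (79.32.0.0 - 79.47.255.255) -> ACCESS2
  79.40.0.0/13 (79.40.0.0 - 79.47.255.255) -> DMZ-FW
  79.40.0.0/14 (79.40.0.0 - 79.43.255.255) -> BORDER2
  79.40.0.0/15 (79.40.0.0 - 79.41.255.255) -> ISP-GW
More-specific entries that do NOT match:
  207.41.121.192/26 (207.41.121.192 - 207.41.121.255) does not contain 79.41.121.234
  79.41.120.128/25 (79.41.120.128 - 79.41.120.255) does not contain 79.41.121.234
  79.41.123.128/25 (79.41.123.128 - 79.41.123.255) does not contain 79.41.121.234
  79.41.124.0/23 (79.41.124.0 - 79.41.125.255) does not contain 79.41.121.234
  79.41.112.0/21 (79.41.112.0 - 79.41.119.255) does not contain 79.41.121.234
  79.41.224.0/19 (79.41.224.0 - 79.41.255.255) does not contain 79.41.121.234
  15.41.0.0/17 (15.41.0.0 - 15.41.127.255) does not contain 79.41.121.234
  79.40.0.0/16 (79.40.0.0 - 79.40.255.255) does not contain 79.41.121.234
Longest matching prefix is /15 -> next hop ISP-GW.

ISP-GW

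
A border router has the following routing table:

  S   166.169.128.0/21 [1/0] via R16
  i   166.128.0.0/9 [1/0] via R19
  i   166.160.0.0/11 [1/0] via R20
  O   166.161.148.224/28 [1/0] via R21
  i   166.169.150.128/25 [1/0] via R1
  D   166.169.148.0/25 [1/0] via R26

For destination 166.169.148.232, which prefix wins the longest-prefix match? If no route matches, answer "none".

Entries matching 166.169.148.232:
  166.128.0.0/9 (166.128.0.0 - 166.255.255.255)
  166.160.0.0/11 (166.160.0.0 - 166.191.255.255)
Most specific is 166.160.0.0/11.

166.160.0.0/11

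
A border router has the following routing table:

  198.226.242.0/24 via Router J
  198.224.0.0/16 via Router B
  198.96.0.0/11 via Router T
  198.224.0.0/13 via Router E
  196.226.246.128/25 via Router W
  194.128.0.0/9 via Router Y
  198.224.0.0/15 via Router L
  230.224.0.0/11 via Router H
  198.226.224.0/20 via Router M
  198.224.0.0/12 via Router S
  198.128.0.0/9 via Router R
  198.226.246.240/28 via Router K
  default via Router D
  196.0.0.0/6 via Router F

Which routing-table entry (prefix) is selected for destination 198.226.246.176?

198.224.0.0/13

Entries matching 198.226.246.176:
  0.0.0.0/0 (default, matches everything)
  196.0.0.0/6 (196.0.0.0 - 199.255.255.255)
  198.128.0.0/9 (198.128.0.0 - 198.255.255.255)
  198.224.0.0/12 (198.224.0.0 - 198.239.255.255)
  198.224.0.0/13 (198.224.0.0 - 198.231.255.255)
Most specific is 198.224.0.0/13.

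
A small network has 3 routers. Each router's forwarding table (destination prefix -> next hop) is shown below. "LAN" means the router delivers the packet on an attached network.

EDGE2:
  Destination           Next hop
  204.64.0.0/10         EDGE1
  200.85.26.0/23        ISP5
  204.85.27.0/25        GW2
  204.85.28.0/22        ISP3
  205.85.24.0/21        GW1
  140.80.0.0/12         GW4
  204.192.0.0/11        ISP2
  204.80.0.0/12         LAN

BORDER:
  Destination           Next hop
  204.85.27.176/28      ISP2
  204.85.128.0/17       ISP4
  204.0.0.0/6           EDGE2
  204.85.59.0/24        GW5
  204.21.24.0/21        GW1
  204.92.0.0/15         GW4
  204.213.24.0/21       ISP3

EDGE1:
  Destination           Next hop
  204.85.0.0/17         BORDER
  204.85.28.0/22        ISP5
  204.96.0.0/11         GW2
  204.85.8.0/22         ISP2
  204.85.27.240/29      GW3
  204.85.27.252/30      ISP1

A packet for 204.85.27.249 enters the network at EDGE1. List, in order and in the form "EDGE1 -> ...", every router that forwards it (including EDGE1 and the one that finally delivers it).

EDGE1 -> BORDER -> EDGE2

At EDGE1: longest match for 204.85.27.249 is 204.85.0.0/17 -> BORDER
At BORDER: longest match for 204.85.27.249 is 204.0.0.0/6 -> EDGE2
At EDGE2: longest match for 204.85.27.249 is 204.80.0.0/12 -> LAN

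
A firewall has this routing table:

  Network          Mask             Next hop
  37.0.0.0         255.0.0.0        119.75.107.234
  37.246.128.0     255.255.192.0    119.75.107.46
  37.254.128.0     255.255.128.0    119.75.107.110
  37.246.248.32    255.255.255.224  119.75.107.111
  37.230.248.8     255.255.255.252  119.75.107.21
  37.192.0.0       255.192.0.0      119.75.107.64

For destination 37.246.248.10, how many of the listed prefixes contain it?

Prefixes containing 37.246.248.10:
  37.0.0.0/8 (37.0.0.0 - 37.255.255.255)
  37.192.0.0/10 (37.192.0.0 - 37.255.255.255)
Total matching entries: 2.

2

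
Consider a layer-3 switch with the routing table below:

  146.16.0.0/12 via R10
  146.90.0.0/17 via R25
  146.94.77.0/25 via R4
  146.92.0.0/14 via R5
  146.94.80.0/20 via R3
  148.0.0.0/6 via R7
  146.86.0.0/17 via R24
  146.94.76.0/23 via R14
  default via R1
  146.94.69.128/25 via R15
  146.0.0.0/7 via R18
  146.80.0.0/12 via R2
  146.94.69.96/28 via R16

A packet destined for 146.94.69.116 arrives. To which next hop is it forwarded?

R5

Routes whose prefix contains 146.94.69.116:
  0.0.0.0/0 (default, matches everything) -> R1
  146.0.0.0/7 (146.0.0.0 - 147.255.255.255) -> R18
  146.80.0.0/12 (146.80.0.0 - 146.95.255.255) -> R2
  146.92.0.0/14 (146.92.0.0 - 146.95.255.255) -> R5
More-specific entries that do NOT match:
  146.94.69.96/28 (146.94.69.96 - 146.94.69.111) does not contain 146.94.69.116
  146.94.77.0/25 (146.94.77.0 - 146.94.77.127) does not contain 146.94.69.116
  146.94.69.128/25 (146.94.69.128 - 146.94.69.255) does not contain 146.94.69.116
  146.94.76.0/23 (146.94.76.0 - 146.94.77.255) does not contain 146.94.69.116
  146.94.80.0/20 (146.94.80.0 - 146.94.95.255) does not contain 146.94.69.116
  146.90.0.0/17 (146.90.0.0 - 146.90.127.255) does not contain 146.94.69.116
  146.86.0.0/17 (146.86.0.0 - 146.86.127.255) does not contain 146.94.69.116
Longest matching prefix is /14 -> next hop R5.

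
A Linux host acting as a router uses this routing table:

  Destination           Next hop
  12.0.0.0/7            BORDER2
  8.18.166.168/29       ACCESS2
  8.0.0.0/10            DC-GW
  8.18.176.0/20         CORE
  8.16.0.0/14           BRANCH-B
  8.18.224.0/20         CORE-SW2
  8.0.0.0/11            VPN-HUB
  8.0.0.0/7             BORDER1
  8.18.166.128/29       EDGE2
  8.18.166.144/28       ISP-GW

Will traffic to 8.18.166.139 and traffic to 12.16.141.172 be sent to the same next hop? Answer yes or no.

8.18.166.139: longest match 8.16.0.0/14 -> BRANCH-B
12.16.141.172: longest match 12.0.0.0/7 -> BORDER2

no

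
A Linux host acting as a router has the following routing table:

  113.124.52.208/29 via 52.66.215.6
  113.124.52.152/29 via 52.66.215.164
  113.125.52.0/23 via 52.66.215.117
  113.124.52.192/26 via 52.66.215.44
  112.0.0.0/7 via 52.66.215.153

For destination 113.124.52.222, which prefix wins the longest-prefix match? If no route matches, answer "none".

Entries matching 113.124.52.222:
  112.0.0.0/7 (112.0.0.0 - 113.255.255.255)
  113.124.52.192/26 (113.124.52.192 - 113.124.52.255)
Most specific is 113.124.52.192/26.

113.124.52.192/26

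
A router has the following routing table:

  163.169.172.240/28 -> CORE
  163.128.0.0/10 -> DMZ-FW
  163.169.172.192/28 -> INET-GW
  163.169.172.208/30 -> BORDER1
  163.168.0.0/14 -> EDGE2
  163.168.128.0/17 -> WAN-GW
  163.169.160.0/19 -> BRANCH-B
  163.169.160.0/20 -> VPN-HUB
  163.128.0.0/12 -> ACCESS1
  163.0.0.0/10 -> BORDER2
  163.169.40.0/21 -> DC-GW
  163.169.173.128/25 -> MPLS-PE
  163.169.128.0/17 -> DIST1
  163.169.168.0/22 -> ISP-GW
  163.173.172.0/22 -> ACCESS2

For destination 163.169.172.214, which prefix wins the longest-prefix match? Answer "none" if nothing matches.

Entries matching 163.169.172.214:
  163.128.0.0/10 (163.128.0.0 - 163.191.255.255)
  163.168.0.0/14 (163.168.0.0 - 163.171.255.255)
  163.169.128.0/17 (163.169.128.0 - 163.169.255.255)
  163.169.160.0/19 (163.169.160.0 - 163.169.191.255)
  163.169.160.0/20 (163.169.160.0 - 163.169.175.255)
Most specific is 163.169.160.0/20.

163.169.160.0/20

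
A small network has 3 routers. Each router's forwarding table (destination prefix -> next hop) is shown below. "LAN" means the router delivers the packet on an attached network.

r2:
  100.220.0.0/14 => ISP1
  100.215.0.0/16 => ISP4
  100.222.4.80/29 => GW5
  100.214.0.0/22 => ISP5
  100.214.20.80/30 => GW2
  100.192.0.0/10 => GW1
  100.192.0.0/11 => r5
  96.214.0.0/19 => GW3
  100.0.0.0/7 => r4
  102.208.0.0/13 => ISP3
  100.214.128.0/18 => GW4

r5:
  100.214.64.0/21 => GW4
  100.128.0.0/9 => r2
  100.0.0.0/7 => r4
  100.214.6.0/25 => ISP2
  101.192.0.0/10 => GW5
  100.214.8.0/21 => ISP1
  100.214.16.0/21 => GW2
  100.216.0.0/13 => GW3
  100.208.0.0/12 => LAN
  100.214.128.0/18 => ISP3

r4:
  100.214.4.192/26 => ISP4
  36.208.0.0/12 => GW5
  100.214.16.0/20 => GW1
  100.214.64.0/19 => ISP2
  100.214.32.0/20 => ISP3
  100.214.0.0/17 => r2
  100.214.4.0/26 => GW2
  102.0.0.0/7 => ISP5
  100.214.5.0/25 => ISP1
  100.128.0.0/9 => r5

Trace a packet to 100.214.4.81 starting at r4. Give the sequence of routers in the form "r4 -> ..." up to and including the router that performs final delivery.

At r4: longest match for 100.214.4.81 is 100.214.0.0/17 -> r2
At r2: longest match for 100.214.4.81 is 100.192.0.0/11 -> r5
At r5: longest match for 100.214.4.81 is 100.208.0.0/12 -> LAN

r4 -> r2 -> r5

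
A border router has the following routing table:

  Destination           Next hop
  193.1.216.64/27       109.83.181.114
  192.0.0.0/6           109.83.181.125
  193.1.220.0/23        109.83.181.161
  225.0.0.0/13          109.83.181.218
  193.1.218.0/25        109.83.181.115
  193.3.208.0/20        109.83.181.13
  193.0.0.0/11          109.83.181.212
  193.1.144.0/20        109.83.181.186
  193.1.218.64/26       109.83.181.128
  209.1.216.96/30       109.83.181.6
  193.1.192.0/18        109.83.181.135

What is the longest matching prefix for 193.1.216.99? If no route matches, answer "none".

Entries matching 193.1.216.99:
  192.0.0.0/6 (192.0.0.0 - 195.255.255.255)
  193.0.0.0/11 (193.0.0.0 - 193.31.255.255)
  193.1.192.0/18 (193.1.192.0 - 193.1.255.255)
Most specific is 193.1.192.0/18.

193.1.192.0/18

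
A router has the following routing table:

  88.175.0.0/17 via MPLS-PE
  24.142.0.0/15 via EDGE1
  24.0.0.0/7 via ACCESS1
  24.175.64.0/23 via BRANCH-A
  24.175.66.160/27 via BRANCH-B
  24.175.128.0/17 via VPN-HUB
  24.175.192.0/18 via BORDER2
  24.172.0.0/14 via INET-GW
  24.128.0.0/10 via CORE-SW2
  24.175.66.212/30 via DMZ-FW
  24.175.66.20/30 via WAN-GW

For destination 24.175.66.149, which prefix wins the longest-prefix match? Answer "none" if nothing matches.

24.172.0.0/14

Entries matching 24.175.66.149:
  24.0.0.0/7 (24.0.0.0 - 25.255.255.255)
  24.128.0.0/10 (24.128.0.0 - 24.191.255.255)
  24.172.0.0/14 (24.172.0.0 - 24.175.255.255)
Most specific is 24.172.0.0/14.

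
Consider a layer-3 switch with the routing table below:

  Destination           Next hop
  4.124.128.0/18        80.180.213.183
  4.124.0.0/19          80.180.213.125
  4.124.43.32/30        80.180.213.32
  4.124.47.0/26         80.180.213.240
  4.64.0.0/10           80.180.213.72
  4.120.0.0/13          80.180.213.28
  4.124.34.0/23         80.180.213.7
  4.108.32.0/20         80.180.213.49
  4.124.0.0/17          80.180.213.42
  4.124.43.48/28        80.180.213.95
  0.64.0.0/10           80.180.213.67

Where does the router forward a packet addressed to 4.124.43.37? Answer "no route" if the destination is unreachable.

80.180.213.42

Routes whose prefix contains 4.124.43.37:
  4.64.0.0/10 (4.64.0.0 - 4.127.255.255) -> 80.180.213.72
  4.120.0.0/13 (4.120.0.0 - 4.127.255.255) -> 80.180.213.28
  4.124.0.0/17 (4.124.0.0 - 4.124.127.255) -> 80.180.213.42
More-specific entries that do NOT match:
  4.124.43.32/30 (4.124.43.32 - 4.124.43.35) does not contain 4.124.43.37
  4.124.43.48/28 (4.124.43.48 - 4.124.43.63) does not contain 4.124.43.37
  4.124.47.0/26 (4.124.47.0 - 4.124.47.63) does not contain 4.124.43.37
  4.124.34.0/23 (4.124.34.0 - 4.124.35.255) does not contain 4.124.43.37
  4.108.32.0/20 (4.108.32.0 - 4.108.47.255) does not contain 4.124.43.37
  4.124.0.0/19 (4.124.0.0 - 4.124.31.255) does not contain 4.124.43.37
  4.124.128.0/18 (4.124.128.0 - 4.124.191.255) does not contain 4.124.43.37
Longest matching prefix is /17 -> next hop 80.180.213.42.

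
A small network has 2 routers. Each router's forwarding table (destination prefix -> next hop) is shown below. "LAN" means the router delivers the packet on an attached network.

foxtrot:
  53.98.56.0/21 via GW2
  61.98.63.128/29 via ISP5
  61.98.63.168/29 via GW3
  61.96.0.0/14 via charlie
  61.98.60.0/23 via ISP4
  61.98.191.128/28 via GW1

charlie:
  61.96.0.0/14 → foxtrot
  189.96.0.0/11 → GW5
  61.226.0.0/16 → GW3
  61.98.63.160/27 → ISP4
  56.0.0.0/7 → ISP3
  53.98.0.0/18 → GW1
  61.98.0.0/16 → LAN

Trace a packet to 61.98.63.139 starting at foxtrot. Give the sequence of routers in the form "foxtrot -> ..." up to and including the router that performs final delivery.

At foxtrot: longest match for 61.98.63.139 is 61.96.0.0/14 -> charlie
At charlie: longest match for 61.98.63.139 is 61.98.0.0/16 -> LAN

foxtrot -> charlie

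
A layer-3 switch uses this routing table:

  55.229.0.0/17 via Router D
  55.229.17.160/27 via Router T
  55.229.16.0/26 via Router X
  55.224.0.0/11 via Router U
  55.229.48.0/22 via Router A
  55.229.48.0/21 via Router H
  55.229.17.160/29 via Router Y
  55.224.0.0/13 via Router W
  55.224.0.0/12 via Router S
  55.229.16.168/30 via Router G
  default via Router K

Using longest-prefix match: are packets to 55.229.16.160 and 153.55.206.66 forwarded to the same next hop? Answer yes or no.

55.229.16.160: longest match 55.229.0.0/17 -> Router D
153.55.206.66: longest match 0.0.0.0/0 -> Router K

no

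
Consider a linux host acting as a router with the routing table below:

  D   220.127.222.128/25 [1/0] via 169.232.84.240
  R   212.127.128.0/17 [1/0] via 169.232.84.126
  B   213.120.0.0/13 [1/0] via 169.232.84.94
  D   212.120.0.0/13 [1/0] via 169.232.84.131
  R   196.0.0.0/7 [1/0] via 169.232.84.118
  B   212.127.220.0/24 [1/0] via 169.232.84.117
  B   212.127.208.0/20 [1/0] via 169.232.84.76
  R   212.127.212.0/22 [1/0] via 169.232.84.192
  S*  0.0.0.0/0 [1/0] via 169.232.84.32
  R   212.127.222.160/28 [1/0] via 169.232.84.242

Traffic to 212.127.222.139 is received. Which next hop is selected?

169.232.84.76

Routes whose prefix contains 212.127.222.139:
  0.0.0.0/0 (default, matches everything) -> 169.232.84.32
  212.120.0.0/13 (212.120.0.0 - 212.127.255.255) -> 169.232.84.131
  212.127.128.0/17 (212.127.128.0 - 212.127.255.255) -> 169.232.84.126
  212.127.208.0/20 (212.127.208.0 - 212.127.223.255) -> 169.232.84.76
More-specific entries that do NOT match:
  212.127.222.160/28 (212.127.222.160 - 212.127.222.175) does not contain 212.127.222.139
  220.127.222.128/25 (220.127.222.128 - 220.127.222.255) does not contain 212.127.222.139
  212.127.220.0/24 (212.127.220.0 - 212.127.220.255) does not contain 212.127.222.139
  212.127.212.0/22 (212.127.212.0 - 212.127.215.255) does not contain 212.127.222.139
Longest matching prefix is /20 -> next hop 169.232.84.76.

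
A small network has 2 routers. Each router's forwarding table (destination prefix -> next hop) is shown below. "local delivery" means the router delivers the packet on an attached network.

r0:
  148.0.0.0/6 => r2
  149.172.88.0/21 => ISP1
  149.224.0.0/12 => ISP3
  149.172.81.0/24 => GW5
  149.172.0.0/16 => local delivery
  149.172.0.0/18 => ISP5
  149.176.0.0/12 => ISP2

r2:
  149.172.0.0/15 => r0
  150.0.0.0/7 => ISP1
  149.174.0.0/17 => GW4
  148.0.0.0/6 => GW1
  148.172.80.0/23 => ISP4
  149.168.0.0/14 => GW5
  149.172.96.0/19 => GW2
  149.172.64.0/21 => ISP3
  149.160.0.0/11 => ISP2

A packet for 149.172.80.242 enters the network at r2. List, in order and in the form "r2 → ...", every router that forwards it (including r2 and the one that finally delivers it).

At r2: longest match for 149.172.80.242 is 149.172.0.0/15 -> r0
At r0: longest match for 149.172.80.242 is 149.172.0.0/16 -> local delivery

r2 → r0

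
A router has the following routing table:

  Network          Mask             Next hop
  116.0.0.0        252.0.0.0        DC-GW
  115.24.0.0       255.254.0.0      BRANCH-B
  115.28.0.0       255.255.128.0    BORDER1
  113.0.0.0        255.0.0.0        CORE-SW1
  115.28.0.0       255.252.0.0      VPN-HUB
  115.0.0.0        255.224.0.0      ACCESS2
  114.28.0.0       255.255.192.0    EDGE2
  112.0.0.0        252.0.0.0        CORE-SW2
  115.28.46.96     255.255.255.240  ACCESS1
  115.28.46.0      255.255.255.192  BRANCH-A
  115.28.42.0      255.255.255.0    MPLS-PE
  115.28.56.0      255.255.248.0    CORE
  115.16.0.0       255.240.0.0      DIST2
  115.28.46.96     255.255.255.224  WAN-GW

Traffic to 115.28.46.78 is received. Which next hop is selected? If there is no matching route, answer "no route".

Routes whose prefix contains 115.28.46.78:
  112.0.0.0/6 (112.0.0.0 - 115.255.255.255) -> CORE-SW2
  115.0.0.0/11 (115.0.0.0 - 115.31.255.255) -> ACCESS2
  115.16.0.0/12 (115.16.0.0 - 115.31.255.255) -> DIST2
  115.28.0.0/14 (115.28.0.0 - 115.31.255.255) -> VPN-HUB
  115.28.0.0/17 (115.28.0.0 - 115.28.127.255) -> BORDER1
More-specific entries that do NOT match:
  115.28.46.96/28 (115.28.46.96 - 115.28.46.111) does not contain 115.28.46.78
  115.28.46.96/27 (115.28.46.96 - 115.28.46.127) does not contain 115.28.46.78
  115.28.46.0/26 (115.28.46.0 - 115.28.46.63) does not contain 115.28.46.78
  115.28.42.0/24 (115.28.42.0 - 115.28.42.255) does not contain 115.28.46.78
  115.28.56.0/21 (115.28.56.0 - 115.28.63.255) does not contain 115.28.46.78
  114.28.0.0/18 (114.28.0.0 - 114.28.63.255) does not contain 115.28.46.78
Longest matching prefix is /17 -> next hop BORDER1.

BORDER1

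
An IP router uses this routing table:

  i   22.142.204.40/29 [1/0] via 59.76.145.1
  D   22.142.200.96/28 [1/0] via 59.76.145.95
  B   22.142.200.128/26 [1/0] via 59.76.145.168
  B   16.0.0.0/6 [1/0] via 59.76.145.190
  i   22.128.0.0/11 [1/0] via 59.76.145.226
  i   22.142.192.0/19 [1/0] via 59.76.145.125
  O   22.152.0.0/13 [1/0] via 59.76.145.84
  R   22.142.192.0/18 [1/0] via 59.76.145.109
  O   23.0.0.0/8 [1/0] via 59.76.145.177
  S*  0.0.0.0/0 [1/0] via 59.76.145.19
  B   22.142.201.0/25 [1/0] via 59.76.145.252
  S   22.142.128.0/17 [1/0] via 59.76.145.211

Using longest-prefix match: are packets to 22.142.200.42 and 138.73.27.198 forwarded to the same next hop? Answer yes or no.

22.142.200.42: longest match 22.142.192.0/19 -> 59.76.145.125
138.73.27.198: longest match 0.0.0.0/0 -> 59.76.145.19

no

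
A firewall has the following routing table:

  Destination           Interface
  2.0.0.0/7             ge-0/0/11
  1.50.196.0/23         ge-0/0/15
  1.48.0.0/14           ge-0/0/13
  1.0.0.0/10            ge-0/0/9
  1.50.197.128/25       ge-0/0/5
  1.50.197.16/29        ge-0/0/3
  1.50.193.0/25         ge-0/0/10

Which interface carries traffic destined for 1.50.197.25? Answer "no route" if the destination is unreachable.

Routes whose prefix contains 1.50.197.25:
  1.0.0.0/10 (1.0.0.0 - 1.63.255.255) -> ge-0/0/9
  1.48.0.0/14 (1.48.0.0 - 1.51.255.255) -> ge-0/0/13
  1.50.196.0/23 (1.50.196.0 - 1.50.197.255) -> ge-0/0/15
More-specific entries that do NOT match:
  1.50.197.16/29 (1.50.197.16 - 1.50.197.23) does not contain 1.50.197.25
  1.50.197.128/25 (1.50.197.128 - 1.50.197.255) does not contain 1.50.197.25
  1.50.193.0/25 (1.50.193.0 - 1.50.193.127) does not contain 1.50.197.25
Longest matching prefix is /23 -> interface ge-0/0/15.

ge-0/0/15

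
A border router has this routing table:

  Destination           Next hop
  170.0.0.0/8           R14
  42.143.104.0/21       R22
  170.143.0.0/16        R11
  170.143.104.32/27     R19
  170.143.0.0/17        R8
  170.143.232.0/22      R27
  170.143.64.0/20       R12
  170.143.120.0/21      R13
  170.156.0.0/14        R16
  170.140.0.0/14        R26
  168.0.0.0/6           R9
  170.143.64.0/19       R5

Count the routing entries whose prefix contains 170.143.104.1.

Prefixes containing 170.143.104.1:
  168.0.0.0/6 (168.0.0.0 - 171.255.255.255)
  170.0.0.0/8 (170.0.0.0 - 170.255.255.255)
  170.140.0.0/14 (170.140.0.0 - 170.143.255.255)
  170.143.0.0/16 (170.143.0.0 - 170.143.255.255)
  170.143.0.0/17 (170.143.0.0 - 170.143.127.255)
Total matching entries: 5.

5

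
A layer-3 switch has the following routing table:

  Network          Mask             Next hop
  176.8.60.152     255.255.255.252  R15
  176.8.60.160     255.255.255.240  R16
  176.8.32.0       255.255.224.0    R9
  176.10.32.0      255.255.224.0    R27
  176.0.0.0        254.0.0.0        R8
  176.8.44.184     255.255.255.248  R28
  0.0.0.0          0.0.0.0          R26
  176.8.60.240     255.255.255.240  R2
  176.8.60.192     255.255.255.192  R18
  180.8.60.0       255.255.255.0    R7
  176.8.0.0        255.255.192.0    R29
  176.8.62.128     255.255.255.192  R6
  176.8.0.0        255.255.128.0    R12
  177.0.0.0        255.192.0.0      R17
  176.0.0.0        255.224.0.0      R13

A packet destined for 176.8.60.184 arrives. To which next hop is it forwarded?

R9

Routes whose prefix contains 176.8.60.184:
  0.0.0.0/0 (default, matches everything) -> R26
  176.0.0.0/7 (176.0.0.0 - 177.255.255.255) -> R8
  176.0.0.0/11 (176.0.0.0 - 176.31.255.255) -> R13
  176.8.0.0/17 (176.8.0.0 - 176.8.127.255) -> R12
  176.8.0.0/18 (176.8.0.0 - 176.8.63.255) -> R29
  176.8.32.0/19 (176.8.32.0 - 176.8.63.255) -> R9
More-specific entries that do NOT match:
  176.8.60.152/30 (176.8.60.152 - 176.8.60.155) does not contain 176.8.60.184
  176.8.44.184/29 (176.8.44.184 - 176.8.44.191) does not contain 176.8.60.184
  176.8.60.160/28 (176.8.60.160 - 176.8.60.175) does not contain 176.8.60.184
  176.8.60.240/28 (176.8.60.240 - 176.8.60.255) does not contain 176.8.60.184
  176.8.60.192/26 (176.8.60.192 - 176.8.60.255) does not contain 176.8.60.184
  176.8.62.128/26 (176.8.62.128 - 176.8.62.191) does not contain 176.8.60.184
  180.8.60.0/24 (180.8.60.0 - 180.8.60.255) does not contain 176.8.60.184
Longest matching prefix is /19 -> next hop R9.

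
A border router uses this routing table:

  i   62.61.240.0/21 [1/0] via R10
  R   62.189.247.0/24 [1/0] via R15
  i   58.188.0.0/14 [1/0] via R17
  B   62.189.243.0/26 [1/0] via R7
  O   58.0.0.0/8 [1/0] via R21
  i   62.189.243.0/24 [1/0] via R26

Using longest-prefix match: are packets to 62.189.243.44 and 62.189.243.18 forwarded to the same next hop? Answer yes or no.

yes

62.189.243.44: longest match 62.189.243.0/26 -> R7
62.189.243.18: longest match 62.189.243.0/26 -> R7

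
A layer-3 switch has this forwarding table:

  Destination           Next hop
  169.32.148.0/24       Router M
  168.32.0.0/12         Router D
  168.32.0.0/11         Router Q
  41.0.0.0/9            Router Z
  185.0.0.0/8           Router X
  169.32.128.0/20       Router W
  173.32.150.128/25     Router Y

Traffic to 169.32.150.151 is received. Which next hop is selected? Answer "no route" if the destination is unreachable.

no route

No entry's prefix contains 169.32.150.151; there is no default route.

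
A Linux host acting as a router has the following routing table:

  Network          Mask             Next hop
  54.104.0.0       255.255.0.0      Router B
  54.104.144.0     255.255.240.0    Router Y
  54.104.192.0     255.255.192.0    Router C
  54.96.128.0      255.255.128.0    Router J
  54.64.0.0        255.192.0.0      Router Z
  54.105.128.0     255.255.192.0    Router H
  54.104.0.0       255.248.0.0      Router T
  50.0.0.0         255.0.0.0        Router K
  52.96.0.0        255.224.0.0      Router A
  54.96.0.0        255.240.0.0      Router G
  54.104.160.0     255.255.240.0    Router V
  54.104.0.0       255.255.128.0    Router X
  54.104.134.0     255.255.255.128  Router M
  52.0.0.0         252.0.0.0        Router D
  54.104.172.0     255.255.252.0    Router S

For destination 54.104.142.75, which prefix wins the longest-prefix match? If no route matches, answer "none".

Entries matching 54.104.142.75:
  52.0.0.0/6 (52.0.0.0 - 55.255.255.255)
  54.64.0.0/10 (54.64.0.0 - 54.127.255.255)
  54.96.0.0/12 (54.96.0.0 - 54.111.255.255)
  54.104.0.0/13 (54.104.0.0 - 54.111.255.255)
  54.104.0.0/16 (54.104.0.0 - 54.104.255.255)
Most specific is 54.104.0.0/16.

54.104.0.0/16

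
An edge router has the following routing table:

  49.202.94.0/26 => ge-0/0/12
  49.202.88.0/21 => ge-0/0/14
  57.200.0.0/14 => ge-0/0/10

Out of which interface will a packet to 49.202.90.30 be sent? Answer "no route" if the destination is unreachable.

Routes whose prefix contains 49.202.90.30:
  49.202.88.0/21 (49.202.88.0 - 49.202.95.255) -> ge-0/0/14
More-specific entries that do NOT match:
  49.202.94.0/26 (49.202.94.0 - 49.202.94.63) does not contain 49.202.90.30
Longest matching prefix is /21 -> interface ge-0/0/14.

ge-0/0/14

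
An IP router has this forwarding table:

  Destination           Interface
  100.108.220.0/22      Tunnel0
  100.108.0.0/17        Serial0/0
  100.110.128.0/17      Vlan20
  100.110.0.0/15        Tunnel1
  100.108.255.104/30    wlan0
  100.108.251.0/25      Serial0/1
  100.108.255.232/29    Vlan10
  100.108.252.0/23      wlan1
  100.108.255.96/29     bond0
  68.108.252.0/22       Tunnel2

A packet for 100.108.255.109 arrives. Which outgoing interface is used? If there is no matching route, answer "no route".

no route

No entry's prefix contains 100.108.255.109; there is no default route.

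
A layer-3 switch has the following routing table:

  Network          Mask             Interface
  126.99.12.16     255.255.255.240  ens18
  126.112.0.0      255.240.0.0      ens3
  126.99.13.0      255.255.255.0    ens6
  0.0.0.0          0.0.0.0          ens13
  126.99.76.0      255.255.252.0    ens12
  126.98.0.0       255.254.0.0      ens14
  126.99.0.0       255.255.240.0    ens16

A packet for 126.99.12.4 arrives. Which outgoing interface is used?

Routes whose prefix contains 126.99.12.4:
  0.0.0.0/0 (default, matches everything) -> ens13
  126.98.0.0/15 (126.98.0.0 - 126.99.255.255) -> ens14
  126.99.0.0/20 (126.99.0.0 - 126.99.15.255) -> ens16
More-specific entries that do NOT match:
  126.99.12.16/28 (126.99.12.16 - 126.99.12.31) does not contain 126.99.12.4
  126.99.13.0/24 (126.99.13.0 - 126.99.13.255) does not contain 126.99.12.4
  126.99.76.0/22 (126.99.76.0 - 126.99.79.255) does not contain 126.99.12.4
Longest matching prefix is /20 -> interface ens16.

ens16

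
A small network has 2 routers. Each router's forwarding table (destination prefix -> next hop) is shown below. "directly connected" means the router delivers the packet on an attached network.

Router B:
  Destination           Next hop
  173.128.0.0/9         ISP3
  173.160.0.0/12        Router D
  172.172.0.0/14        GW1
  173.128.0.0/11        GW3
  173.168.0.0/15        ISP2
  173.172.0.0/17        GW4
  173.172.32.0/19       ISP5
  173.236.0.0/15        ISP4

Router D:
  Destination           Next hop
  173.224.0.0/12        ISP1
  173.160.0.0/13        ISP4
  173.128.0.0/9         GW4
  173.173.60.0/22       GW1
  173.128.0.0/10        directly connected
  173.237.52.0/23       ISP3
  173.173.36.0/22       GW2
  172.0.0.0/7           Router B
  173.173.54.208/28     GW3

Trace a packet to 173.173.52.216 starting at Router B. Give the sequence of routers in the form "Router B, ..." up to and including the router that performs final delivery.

At Router B: longest match for 173.173.52.216 is 173.160.0.0/12 -> Router D
At Router D: longest match for 173.173.52.216 is 173.128.0.0/10 -> directly connected

Router B, Router D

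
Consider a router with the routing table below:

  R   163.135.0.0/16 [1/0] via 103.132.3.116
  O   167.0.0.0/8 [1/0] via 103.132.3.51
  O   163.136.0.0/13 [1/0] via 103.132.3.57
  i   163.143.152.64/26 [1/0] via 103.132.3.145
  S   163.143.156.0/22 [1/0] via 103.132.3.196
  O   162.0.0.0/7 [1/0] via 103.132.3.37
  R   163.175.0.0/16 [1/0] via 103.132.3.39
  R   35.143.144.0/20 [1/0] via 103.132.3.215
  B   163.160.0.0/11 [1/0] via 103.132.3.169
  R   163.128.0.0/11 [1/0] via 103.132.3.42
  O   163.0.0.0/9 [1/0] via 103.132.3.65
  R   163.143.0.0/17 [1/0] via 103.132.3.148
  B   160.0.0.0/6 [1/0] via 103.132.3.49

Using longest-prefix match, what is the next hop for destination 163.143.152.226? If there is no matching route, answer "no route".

Routes whose prefix contains 163.143.152.226:
  160.0.0.0/6 (160.0.0.0 - 163.255.255.255) -> 103.132.3.49
  162.0.0.0/7 (162.0.0.0 - 163.255.255.255) -> 103.132.3.37
  163.128.0.0/11 (163.128.0.0 - 163.159.255.255) -> 103.132.3.42
  163.136.0.0/13 (163.136.0.0 - 163.143.255.255) -> 103.132.3.57
More-specific entries that do NOT match:
  163.143.152.64/26 (163.143.152.64 - 163.143.152.127) does not contain 163.143.152.226
  163.143.156.0/22 (163.143.156.0 - 163.143.159.255) does not contain 163.143.152.226
  35.143.144.0/20 (35.143.144.0 - 35.143.159.255) does not contain 163.143.152.226
  163.143.0.0/17 (163.143.0.0 - 163.143.127.255) does not contain 163.143.152.226
  163.135.0.0/16 (163.135.0.0 - 163.135.255.255) does not contain 163.143.152.226
  163.175.0.0/16 (163.175.0.0 - 163.175.255.255) does not contain 163.143.152.226
Longest matching prefix is /13 -> next hop 103.132.3.57.

103.132.3.57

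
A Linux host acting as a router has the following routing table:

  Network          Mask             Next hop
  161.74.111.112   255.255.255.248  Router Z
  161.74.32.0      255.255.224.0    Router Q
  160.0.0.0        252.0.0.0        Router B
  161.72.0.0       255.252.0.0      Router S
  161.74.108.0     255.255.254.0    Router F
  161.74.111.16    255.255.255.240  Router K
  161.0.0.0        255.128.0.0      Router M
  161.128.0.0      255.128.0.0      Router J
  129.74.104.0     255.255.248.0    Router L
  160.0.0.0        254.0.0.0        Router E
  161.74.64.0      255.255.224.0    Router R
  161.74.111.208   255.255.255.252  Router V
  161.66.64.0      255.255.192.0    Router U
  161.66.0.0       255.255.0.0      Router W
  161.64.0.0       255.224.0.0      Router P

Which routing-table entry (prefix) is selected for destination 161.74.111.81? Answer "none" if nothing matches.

161.72.0.0/14

Entries matching 161.74.111.81:
  160.0.0.0/6 (160.0.0.0 - 163.255.255.255)
  160.0.0.0/7 (160.0.0.0 - 161.255.255.255)
  161.0.0.0/9 (161.0.0.0 - 161.127.255.255)
  161.64.0.0/11 (161.64.0.0 - 161.95.255.255)
  161.72.0.0/14 (161.72.0.0 - 161.75.255.255)
Most specific is 161.72.0.0/14.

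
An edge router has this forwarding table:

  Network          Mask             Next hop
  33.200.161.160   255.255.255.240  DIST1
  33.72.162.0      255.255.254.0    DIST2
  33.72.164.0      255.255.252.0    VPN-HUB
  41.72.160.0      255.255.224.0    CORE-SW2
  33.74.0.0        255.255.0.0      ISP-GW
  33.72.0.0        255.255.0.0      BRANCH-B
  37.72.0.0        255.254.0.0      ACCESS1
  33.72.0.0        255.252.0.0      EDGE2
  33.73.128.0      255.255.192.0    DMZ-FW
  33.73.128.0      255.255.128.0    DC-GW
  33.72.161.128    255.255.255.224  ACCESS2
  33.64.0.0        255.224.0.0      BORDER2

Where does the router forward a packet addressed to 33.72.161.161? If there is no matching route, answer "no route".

BRANCH-B

Routes whose prefix contains 33.72.161.161:
  33.64.0.0/11 (33.64.0.0 - 33.95.255.255) -> BORDER2
  33.72.0.0/14 (33.72.0.0 - 33.75.255.255) -> EDGE2
  33.72.0.0/16 (33.72.0.0 - 33.72.255.255) -> BRANCH-B
More-specific entries that do NOT match:
  33.200.161.160/28 (33.200.161.160 - 33.200.161.175) does not contain 33.72.161.161
  33.72.161.128/27 (33.72.161.128 - 33.72.161.159) does not contain 33.72.161.161
  33.72.162.0/23 (33.72.162.0 - 33.72.163.255) does not contain 33.72.161.161
  33.72.164.0/22 (33.72.164.0 - 33.72.167.255) does not contain 33.72.161.161
  41.72.160.0/19 (41.72.160.0 - 41.72.191.255) does not contain 33.72.161.161
  33.73.128.0/18 (33.73.128.0 - 33.73.191.255) does not contain 33.72.161.161
  33.73.128.0/17 (33.73.128.0 - 33.73.255.255) does not contain 33.72.161.161
Longest matching prefix is /16 -> next hop BRANCH-B.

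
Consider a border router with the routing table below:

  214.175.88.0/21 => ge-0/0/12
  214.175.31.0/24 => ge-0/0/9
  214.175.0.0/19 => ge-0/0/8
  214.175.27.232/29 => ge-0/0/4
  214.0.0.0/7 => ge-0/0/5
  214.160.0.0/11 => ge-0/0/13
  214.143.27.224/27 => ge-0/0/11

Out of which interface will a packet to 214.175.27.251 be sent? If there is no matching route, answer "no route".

Routes whose prefix contains 214.175.27.251:
  214.0.0.0/7 (214.0.0.0 - 215.255.255.255) -> ge-0/0/5
  214.160.0.0/11 (214.160.0.0 - 214.191.255.255) -> ge-0/0/13
  214.175.0.0/19 (214.175.0.0 - 214.175.31.255) -> ge-0/0/8
More-specific entries that do NOT match:
  214.175.27.232/29 (214.175.27.232 - 214.175.27.239) does not contain 214.175.27.251
  214.143.27.224/27 (214.143.27.224 - 214.143.27.255) does not contain 214.175.27.251
  214.175.31.0/24 (214.175.31.0 - 214.175.31.255) does not contain 214.175.27.251
  214.175.88.0/21 (214.175.88.0 - 214.175.95.255) does not contain 214.175.27.251
Longest matching prefix is /19 -> interface ge-0/0/8.

ge-0/0/8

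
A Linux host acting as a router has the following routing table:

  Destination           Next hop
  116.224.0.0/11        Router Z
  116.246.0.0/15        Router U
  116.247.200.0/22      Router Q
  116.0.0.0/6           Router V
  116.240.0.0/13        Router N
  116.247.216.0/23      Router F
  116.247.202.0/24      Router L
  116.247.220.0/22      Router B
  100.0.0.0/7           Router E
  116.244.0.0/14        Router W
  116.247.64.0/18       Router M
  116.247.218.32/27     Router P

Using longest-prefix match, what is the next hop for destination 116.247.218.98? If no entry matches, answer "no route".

Router U

Routes whose prefix contains 116.247.218.98:
  116.0.0.0/6 (116.0.0.0 - 119.255.255.255) -> Router V
  116.224.0.0/11 (116.224.0.0 - 116.255.255.255) -> Router Z
  116.240.0.0/13 (116.240.0.0 - 116.247.255.255) -> Router N
  116.244.0.0/14 (116.244.0.0 - 116.247.255.255) -> Router W
  116.246.0.0/15 (116.246.0.0 - 116.247.255.255) -> Router U
More-specific entries that do NOT match:
  116.247.218.32/27 (116.247.218.32 - 116.247.218.63) does not contain 116.247.218.98
  116.247.202.0/24 (116.247.202.0 - 116.247.202.255) does not contain 116.247.218.98
  116.247.216.0/23 (116.247.216.0 - 116.247.217.255) does not contain 116.247.218.98
  116.247.200.0/22 (116.247.200.0 - 116.247.203.255) does not contain 116.247.218.98
  116.247.220.0/22 (116.247.220.0 - 116.247.223.255) does not contain 116.247.218.98
  116.247.64.0/18 (116.247.64.0 - 116.247.127.255) does not contain 116.247.218.98
Longest matching prefix is /15 -> next hop Router U.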